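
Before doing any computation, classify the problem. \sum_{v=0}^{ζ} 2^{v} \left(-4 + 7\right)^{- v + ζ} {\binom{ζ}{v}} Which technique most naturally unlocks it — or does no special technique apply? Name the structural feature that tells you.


Method: the binomial theorem — {\binom{ζ}{v}} weighting matched powers of 2 and (-4 + 7) is the expanded form of (2 + (-4 + 7))^ζ — fold it back up.


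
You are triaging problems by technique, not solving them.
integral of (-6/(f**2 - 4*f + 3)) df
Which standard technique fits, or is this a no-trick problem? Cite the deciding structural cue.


Method: partial fractions — a proper rational integrand over the factorable f**2 - 4*f + 3: partial fractions reduce it to elementary pieces.


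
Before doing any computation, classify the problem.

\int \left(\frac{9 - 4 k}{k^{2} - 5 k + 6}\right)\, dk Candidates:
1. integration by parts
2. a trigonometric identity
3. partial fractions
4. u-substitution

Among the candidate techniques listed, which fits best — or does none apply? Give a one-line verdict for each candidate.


Best approach: partial fractions — the integrand is a proper rational function and its denominator k^{2} - 5 k + 6 factors into distinct pieces, so it splits into simple fractions.
- integration by parts — the nonconstant-polynomial-times-standard-kernel pattern (an exp, sine, cosine, or logarithm partner) is absent.
- a trigonometric identity — there is no trigonometric structure at all — the integrand carries no sine or cosine to rewrite.
- partial fractions — applies; the problem has the shape this method handles.
- u-substitution — no subexpression of the integrand serves as a whole-integral substitution inner — individual terms may offer their own, but none carries its derivative as a factor of the full integrand; a working change of variable would have to be constructed from outside the expression.


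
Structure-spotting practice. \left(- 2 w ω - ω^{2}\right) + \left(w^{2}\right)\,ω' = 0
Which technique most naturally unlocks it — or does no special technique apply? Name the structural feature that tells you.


Verdict: the homogeneous substitution — the slope's numerator and denominator have matching total degree, so it depends only on ω/w and the ratio substitution collapses it. A Bernoulli rewrite works here as the equation stands — the homogeneous substitution is the more immediate reading.


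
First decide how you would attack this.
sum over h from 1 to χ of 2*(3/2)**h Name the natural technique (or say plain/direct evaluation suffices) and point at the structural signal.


Verdict: the geometric series formula — each term is 3/2 times the previous one, so the geometric-series formula applies directly.


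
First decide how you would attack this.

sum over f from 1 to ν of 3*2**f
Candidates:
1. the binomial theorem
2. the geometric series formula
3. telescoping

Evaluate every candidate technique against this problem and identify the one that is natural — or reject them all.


Method: the geometric series formula — each summand is the previous one scaled by 2; that constant multiplier is itself the geometric structure.
- the binomial theorem — no binomial coefficients pair up with complementary powers here.
- the geometric series formula — yes — fits the structure here.
- telescoping: neither a shifted-difference shape nor integer-spaced poles are present.


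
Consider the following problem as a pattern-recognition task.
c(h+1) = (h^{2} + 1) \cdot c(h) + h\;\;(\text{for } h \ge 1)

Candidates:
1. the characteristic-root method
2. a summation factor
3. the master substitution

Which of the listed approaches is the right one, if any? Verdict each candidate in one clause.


Diagnosis: a summation factor — one-term recursion with variable weight h^{2} + 1 is solved by product normalization, not by root-finding.
- the characteristic-root method — an index-dependent weight blocks the pure exponential ansatz.
- a summation factor: applies; the problem has the shape this method handles.
- the master substitution: the recursion shifts the index rather than dividing it.


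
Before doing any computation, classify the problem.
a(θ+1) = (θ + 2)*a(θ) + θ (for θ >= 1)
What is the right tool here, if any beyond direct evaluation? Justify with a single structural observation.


Method: a summation factor — an index-dependent multiplier θ + 2 rules out characteristic roots; a summation factor converts it to a pure difference.


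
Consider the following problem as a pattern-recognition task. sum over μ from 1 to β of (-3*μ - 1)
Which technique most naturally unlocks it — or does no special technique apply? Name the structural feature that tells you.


Method: no special technique — every summand is a constant multiple of a power of μ — apply the standard power-sum identities one degree at a time.


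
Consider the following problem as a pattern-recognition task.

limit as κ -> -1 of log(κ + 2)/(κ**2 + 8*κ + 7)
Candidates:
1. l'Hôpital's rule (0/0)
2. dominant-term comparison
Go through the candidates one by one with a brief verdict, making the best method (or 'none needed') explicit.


Technique: l'Hôpital's rule (0/0) — the 0/0 form at -1 is the signature situation for l'Hôpital's rule. One could equally expand both pieces locally and compare leading terms; the rule does that in one stroke.
- l'Hôpital's rule (0/0): a fit — the right tool for this form.
- dominant-term comparison — no ranking of term growth rates resolves the limit here.


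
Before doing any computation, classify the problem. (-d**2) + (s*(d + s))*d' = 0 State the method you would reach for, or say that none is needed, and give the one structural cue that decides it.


Technique: the homogeneous substitution — the slope's numerator and denominator share total degree; set v = d/s and the equation drops to separable form. Rewriting — with the variables' roles exchanged where the shape demands it — would expose a Bernoulli structure too; the homogeneous substitution simply reads the degrees directly.


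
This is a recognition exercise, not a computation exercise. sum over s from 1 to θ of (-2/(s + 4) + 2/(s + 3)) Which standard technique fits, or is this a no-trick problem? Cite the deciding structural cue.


Best approach: telescoping — difference-of-shifts structure (each term adds 2/(s + 3), then subtracts its one-index-advanced value, which the following term adds back) leaves only the first and last pieces standing.


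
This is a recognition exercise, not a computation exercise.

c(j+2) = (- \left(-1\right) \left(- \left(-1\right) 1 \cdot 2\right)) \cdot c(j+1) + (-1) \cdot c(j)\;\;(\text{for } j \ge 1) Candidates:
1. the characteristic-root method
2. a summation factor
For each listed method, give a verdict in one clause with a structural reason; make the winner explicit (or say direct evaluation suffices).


Best approach: the characteristic-root method — this is the constant-coefficient homogeneous case — the whole solution in j reduces to a polynomial's roots.
- the characteristic-root method: applicable, and directly so.
- a summation factor: the recurrence reaches back more than one step, outside the first-order family a summation factor normalizes.


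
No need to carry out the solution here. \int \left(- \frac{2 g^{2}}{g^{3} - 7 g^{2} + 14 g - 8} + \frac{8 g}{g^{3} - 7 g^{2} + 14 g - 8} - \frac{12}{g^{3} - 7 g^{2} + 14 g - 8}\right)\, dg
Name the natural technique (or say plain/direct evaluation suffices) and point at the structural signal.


Method: partial fractions — break g^{3} - 7 g^{2} + 14 g - 8 into its roots and the integral splits into logarithm-sized bites.


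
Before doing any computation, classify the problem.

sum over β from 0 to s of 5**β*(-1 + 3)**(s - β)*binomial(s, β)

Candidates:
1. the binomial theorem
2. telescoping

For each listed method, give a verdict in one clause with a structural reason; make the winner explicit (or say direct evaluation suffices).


Best approach: the binomial theorem — the binomial coefficients weight matched powers of 5 and (-1 + 3), which is exactly the expansion of a binomial power.
- the binomial theorem: a fit — the right tool for this form.
- telescoping — in the displayed form, no term reappears at a neighboring index to cancel against.


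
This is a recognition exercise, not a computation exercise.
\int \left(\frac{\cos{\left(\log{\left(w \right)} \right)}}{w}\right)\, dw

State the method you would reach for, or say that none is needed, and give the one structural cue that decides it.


Best approach: u-substitution — the only nontrivial dependence routes through \log{\left(w \right)}, whose derivative supplies the leftover factor up to a constant multiple — u = \log{\left(w \right)} flattens it.


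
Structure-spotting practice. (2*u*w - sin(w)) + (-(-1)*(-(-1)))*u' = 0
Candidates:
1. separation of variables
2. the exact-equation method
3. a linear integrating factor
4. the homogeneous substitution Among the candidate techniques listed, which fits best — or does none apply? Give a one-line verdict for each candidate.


Verdict: a linear integrating factor — the unknown enters only to the first power against a nonzero forcing term — the integrating-factor template applies directly.
- separation of variables: the two dependences are entangled, not a clean product of one-variable pieces.
- the exact-equation method — the mixed-partials test fails on this split — it is not an exact differential as presented.
- a linear integrating factor: applies; the problem has the shape this method handles.
- the homogeneous substitution: solved for the derivative, the right side changes under joint scaling of the two variables.


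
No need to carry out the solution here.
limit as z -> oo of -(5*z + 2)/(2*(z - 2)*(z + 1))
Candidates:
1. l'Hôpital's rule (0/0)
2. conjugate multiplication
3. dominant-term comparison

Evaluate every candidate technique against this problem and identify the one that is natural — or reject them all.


Diagnosis: dominant-term comparison — growth-rate triage: the leading powers of z decide the limit, everything else is noise.
- l'Hôpital's rule (0/0) — viewed as a single quotient this runs to ∞/∞, not the 0/0 clash this candidate addresses; an at-infinity variant of the rule would resolve it, but comparing leading growth reads the answer without differentiating.
- conjugate multiplication — no divergent radical difference is present for a conjugate pair to cancel.
- dominant-term comparison: yes, a natural case for it.


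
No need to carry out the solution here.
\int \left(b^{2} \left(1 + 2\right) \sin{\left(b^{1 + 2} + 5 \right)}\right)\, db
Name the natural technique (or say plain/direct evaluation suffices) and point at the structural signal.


Method: u-substitution — collected, the integrand has one factor that is, up to a constant, the derivative of an inner expression the rest depends on — substitute for that inner expression.


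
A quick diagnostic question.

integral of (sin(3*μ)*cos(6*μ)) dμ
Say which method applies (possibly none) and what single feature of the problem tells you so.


Diagnosis: a trigonometric identity — the product sin(3*μ)*cos(6*μ) converts to a sum of single-frequency sinusoids via the product-to-sum identity.


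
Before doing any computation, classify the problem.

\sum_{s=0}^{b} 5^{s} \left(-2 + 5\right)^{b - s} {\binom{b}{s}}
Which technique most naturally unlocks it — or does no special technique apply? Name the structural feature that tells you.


Best approach: the binomial theorem — the summand is term s of a binomial expansion in 5 and (-2 + 5); the whole sum is a single power.


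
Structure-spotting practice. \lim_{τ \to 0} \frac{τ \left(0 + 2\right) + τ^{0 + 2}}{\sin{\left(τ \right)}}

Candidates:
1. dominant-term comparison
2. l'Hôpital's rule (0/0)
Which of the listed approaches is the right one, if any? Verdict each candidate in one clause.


Technique: l'Hôpital's rule (0/0) — plug in 0: top and bottom both hit zero, so differentiate each and retry. A local series expansion at the point resolves it as well; the rule is the packaged version of that step.
- dominant-term comparison — no dominant power emerges to decide the limit by degree comparison.
- l'Hôpital's rule (0/0) — applicable, and directly so.


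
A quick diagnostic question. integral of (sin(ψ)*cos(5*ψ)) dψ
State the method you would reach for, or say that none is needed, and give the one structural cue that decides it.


Diagnosis: a trigonometric identity — sin(ψ)*cos(5*ψ) is a beat pattern — rewrite the product as a sum of single-frequency waves before integrating.


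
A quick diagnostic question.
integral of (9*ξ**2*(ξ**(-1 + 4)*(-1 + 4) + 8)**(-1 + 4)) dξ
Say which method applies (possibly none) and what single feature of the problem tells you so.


Best approach: u-substitution — spotting that 9*ξ**2 is a constant multiple of the derivative of (ξ**(-1 + 4)*(-1 + 4) + 8) is the key observation — substitute u = (ξ**(-1 + 4)*(-1 + 4) + 8) and the integral becomes one-dimensional in u. Expanding everything out would also get there; the substitution is the systematic route.


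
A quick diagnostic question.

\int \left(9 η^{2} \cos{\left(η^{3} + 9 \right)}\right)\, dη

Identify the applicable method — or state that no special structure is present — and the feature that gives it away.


Method: u-substitution — structure check: outer function, inner expression η^{3} + 9, inner derivative as a factor — the classic u = η^{3} + 9 pattern.


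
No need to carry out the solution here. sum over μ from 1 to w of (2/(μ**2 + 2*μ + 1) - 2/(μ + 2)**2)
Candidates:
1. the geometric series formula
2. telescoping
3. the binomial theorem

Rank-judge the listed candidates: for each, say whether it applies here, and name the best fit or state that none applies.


Best approach: telescoping — spot the paired structure — each term adds 2/(μ**2 + 2*μ + 1) and subtracts its successor value, which the next term restores: the definition of a telescoping chain.
- the geometric series formula — dividing successive terms gives an index-dependent quantity, not a constant.
- telescoping: applicable, and directly so.
- the binomial theorem — the summand does not match any term pattern of an expanded binomial power.


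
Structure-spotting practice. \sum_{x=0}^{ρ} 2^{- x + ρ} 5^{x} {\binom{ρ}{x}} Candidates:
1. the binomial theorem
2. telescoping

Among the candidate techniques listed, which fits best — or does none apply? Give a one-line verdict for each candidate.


Technique: the binomial theorem — binomial coefficients against complementary powers of 5 and 2: recognize the binomial expansion and resum.
- the binomial theorem — applicable, and directly so.
- telescoping — in the displayed form, no term reappears at a neighboring index to cancel against.


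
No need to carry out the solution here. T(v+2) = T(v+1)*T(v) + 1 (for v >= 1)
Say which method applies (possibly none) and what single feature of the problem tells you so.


Technique: no special technique — the unknown enters the rule nonlinearly, not as a weighted sum — no linear method is even well-posed.


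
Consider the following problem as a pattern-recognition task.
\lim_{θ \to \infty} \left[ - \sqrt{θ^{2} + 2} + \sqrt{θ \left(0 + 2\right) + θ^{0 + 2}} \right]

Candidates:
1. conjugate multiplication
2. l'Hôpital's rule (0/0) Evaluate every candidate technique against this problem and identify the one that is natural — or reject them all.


Verdict: conjugate multiplication — an infinity-minus-infinity difference with a surviving radical — multiply by the conjugate to cancel the divergence.
- conjugate multiplication — applies; the problem has the shape this method handles.
- l'Hôpital's rule (0/0) — substitution produces ∞ − ∞ rather than a vanishing quotient; the rule needs a 0/0 ratio to act on.


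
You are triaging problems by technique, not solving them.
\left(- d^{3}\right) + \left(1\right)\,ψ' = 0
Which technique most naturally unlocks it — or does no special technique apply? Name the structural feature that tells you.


Verdict: no special technique — solved for the derivative, ψ never appears on the right — this is a direct integration in d, not a differential-equations problem at heart.


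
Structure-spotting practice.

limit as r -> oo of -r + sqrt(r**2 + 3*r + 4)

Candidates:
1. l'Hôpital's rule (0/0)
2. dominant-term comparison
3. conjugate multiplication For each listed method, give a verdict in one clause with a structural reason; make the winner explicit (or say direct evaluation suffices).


Technique: conjugate multiplication — an infinity-minus-infinity difference with a surviving radical — multiply by the conjugate to cancel the divergence.
- l'Hôpital's rule (0/0): no quotient structure at all: the clash is ∞ minus ∞, which rationalizing converts into a tractable ratio.
- dominant-term comparison: no dominant power emerges to decide the limit by degree comparison.
- conjugate multiplication — applies; the problem has the shape this method handles.


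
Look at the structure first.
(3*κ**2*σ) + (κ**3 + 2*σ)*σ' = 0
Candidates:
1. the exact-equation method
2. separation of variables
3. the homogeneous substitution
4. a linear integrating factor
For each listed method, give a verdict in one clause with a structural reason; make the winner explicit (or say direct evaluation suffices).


Method: the exact-equation method — because the two cross partials coincide, the form is conservative as written — recover its potential in (κ, σ).
- the exact-equation method: applies; the problem has the shape this method handles.
- separation of variables: no algebra isolates the independent variable on one side and the unknown on the other.
- the homogeneous substitution: rescaling both variables together changes the slope, so no ratio substitution collapses it.
- a linear integrating factor — the unknown enters nonlinearly (through a power, a denominator, or a transcendental function), which the linear integrating-factor recipe cannot absorb as-is — any repair would come from a preliminary substitution, not the factor.


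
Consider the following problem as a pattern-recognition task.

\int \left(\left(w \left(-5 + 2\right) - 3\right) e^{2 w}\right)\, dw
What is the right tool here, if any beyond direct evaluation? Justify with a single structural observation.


Method: integration by parts — the integrand splits as (w \left(-5 + 2\right) - 3) times e^{2 w} — repeatedly differentiating the polynomial part kills it, which is the parts ladder.


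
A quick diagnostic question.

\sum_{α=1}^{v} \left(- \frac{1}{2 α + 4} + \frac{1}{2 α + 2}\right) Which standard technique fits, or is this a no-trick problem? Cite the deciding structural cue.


Best approach: telescoping — the piece each term subtracts is \frac{1}{2 α + 2} advanced by one index, and it reappears with a plus sign leading the following term — the sum collapses to its boundary terms.


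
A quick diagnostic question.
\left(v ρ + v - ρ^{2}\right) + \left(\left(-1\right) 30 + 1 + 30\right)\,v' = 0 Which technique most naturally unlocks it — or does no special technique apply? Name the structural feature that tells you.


Best approach: a linear integrating factor — linear in the unknown with genuine forcing: multiply through by the exponential of the integrated coefficient and the left side closes into one derivative.


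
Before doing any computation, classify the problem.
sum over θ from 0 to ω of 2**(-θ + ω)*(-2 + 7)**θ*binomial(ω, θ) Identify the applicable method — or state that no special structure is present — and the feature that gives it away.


Diagnosis: the binomial theorem — terms weighting binomial(ω, θ) against matched powers of (-2 + 7) and 2 reassemble into ((-2 + 7) + 2)^ω by the binomial theorem.


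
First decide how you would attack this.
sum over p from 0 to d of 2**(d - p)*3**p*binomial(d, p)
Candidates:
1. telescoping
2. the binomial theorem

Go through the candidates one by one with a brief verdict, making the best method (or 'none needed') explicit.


Technique: the binomial theorem — binomial coefficients against complementary powers of 3 and 2: recognize the binomial expansion and resum.
- telescoping — the terms as presented offer no neighboring cancellation — a telescoping rewrite may exist, but the displayed structure does not hand one over.
- the binomial theorem: yes — fits the structure here.


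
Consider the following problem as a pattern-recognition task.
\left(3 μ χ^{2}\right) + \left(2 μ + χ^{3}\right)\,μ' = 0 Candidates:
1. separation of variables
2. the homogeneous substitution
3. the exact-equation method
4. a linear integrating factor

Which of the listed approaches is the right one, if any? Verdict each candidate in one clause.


Technique: the exact-equation method — the cross partial derivatives of 3 μ χ^{2} and 2 μ + χ^{3} agree, so the left side is the total differential of one potential in χ and μ.
- separation of variables — the two dependences are entangled, not a clean product of one-variable pieces.
- the homogeneous substitution — rescaling both variables together changes the slope, so no ratio substitution collapses it.
- the exact-equation method — a fit — the right tool for this form.
- a linear integrating factor — the unknown enters nonlinearly (through a power, a denominator, or a transcendental function), which the linear integrating-factor recipe cannot absorb as-is — any repair would come from a preliminary substitution, not the factor.


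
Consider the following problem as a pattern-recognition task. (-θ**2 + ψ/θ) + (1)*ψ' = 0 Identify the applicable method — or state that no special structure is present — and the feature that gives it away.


Technique: a linear integrating factor — linear in the unknown with genuine forcing: multiply through by the exponential of the integrated coefficient and the left side closes into one derivative.


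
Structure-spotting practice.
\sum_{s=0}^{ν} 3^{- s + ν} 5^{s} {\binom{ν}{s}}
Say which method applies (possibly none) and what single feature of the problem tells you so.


Diagnosis: the binomial theorem — {\binom{ν}{s}} weighting matched powers of 5 and 3 is the expanded form of (5 + 3)^ν — fold it back up.


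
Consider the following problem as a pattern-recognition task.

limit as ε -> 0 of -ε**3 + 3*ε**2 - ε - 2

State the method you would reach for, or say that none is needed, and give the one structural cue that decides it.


Technique: no special technique — no vanishing denominator and no indeterminate clash at the point — evaluation is immediate.


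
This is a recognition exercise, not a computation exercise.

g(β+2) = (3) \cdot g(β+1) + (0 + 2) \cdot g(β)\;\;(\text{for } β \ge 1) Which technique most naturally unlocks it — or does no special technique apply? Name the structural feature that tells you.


Best approach: the characteristic-root method — try a geometric ansatz r^β: constant coefficients turn the recurrence into one polynomial equation in r.


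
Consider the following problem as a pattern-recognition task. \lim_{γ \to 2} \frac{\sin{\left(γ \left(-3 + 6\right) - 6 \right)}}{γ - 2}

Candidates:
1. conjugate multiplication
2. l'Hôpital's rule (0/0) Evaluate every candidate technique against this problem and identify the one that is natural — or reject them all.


Verdict: l'Hôpital's rule (0/0) — numerator and denominator both vanish at 2 — a genuine 0/0 form, which is exactly when l'Hôpital applies. A local series expansion at the point resolves it as well; the rule is the packaged version of that step.
- conjugate multiplication: there are no radicals in tension whose conjugate would simplify matters.
- l'Hôpital's rule (0/0) — yes — fits the structure here.


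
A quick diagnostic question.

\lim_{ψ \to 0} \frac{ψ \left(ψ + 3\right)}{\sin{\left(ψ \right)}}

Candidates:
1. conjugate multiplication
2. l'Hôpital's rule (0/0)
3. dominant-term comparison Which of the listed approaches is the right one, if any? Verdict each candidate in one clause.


Best approach: l'Hôpital's rule (0/0) — plug in 0: top and bottom both hit zero, so differentiate each and retry. A local series expansion at the point resolves it as well; the rule is the packaged version of that step.
- conjugate multiplication — no divergent radical difference is present for a conjugate pair to cancel.
- l'Hôpital's rule (0/0): applicable, and directly so.
- dominant-term comparison — no ranking of term growth rates resolves the limit here.


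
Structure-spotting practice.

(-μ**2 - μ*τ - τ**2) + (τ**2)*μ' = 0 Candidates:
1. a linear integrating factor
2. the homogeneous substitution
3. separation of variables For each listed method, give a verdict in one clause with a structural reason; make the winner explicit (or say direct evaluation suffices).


Method: the homogeneous substitution — the slope is degree-zero homogeneous: the ratio substitution v = μ/τ collapses it.
- a linear integrating factor: a nonlinear term in the unknown puts this outside the integrating-factor template.
- the homogeneous substitution: yes, a natural case for it.
- separation of variables: the two dependences do not factor apart.


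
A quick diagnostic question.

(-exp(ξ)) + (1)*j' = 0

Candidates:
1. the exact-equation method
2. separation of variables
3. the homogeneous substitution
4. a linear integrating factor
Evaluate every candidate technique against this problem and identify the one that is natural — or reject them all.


Technique: no special technique — solved for the derivative, j never appears on the right — this is a direct integration in ξ, not a differential-equations problem at heart.
- the exact-equation method — with the unknown absent from both coefficients, the cross-partial test holds emptily — nothing for the exact method to work on.
- separation of variables: with no unknown in the slope, separating variables is a formality — the equation integrates directly.
- the homogeneous substitution — the slope does not depend on the ratio of the variables alone.
- a linear integrating factor — with the unknown absent the integrating factor is a formality; direct integration is the working structure.


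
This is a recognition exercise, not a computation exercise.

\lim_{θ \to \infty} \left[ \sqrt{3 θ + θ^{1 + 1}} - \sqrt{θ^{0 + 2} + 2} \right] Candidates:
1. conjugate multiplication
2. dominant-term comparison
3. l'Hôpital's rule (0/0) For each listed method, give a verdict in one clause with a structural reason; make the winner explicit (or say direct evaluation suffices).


Method: conjugate multiplication — neither \sqrt{3 θ + θ^{1 + 1}} nor \sqrt{θ^{0 + 2} + 2} converges alone, so rewrite their difference as a conjugate-rationalized quotient first.
- conjugate multiplication — yes — fits the structure here.
- dominant-term comparison — no ranking of term growth rates resolves the limit here.
- l'Hôpital's rule (0/0): no quotient structure at all: the clash is ∞ minus ∞, which rationalizing converts into a tractable ratio.


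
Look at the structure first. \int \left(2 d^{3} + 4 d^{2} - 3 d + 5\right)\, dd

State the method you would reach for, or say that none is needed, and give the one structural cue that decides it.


Diagnosis: no special technique — every term is a constant multiple of a power of d; term-wise power-rule integration needs no preliminary transformation.


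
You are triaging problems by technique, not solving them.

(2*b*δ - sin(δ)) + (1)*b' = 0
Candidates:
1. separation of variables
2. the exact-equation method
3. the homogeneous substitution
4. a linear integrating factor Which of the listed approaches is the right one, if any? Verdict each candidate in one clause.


Diagnosis: a linear integrating factor — linear in the unknown with genuine forcing: multiply through by the exponential of the integrated coefficient and the left side closes into one derivative.
- separation of variables — no algebra isolates the independent variable on one side and the unknown on the other.
- the exact-equation method — exactness fails on the nose — the mixed partials do not match.
- the homogeneous substitution: the ratio of the variables does not determine the slope.
- a linear integrating factor: a fit — the right tool for this form.


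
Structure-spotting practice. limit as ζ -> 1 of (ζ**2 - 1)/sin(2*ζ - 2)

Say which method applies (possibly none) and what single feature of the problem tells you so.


Verdict: l'Hôpital's rule (0/0) — the 0/0 form at 1 is the signature situation for l'Hôpital's rule. A local series expansion at the point resolves it as well; the rule is the packaged version of that step.


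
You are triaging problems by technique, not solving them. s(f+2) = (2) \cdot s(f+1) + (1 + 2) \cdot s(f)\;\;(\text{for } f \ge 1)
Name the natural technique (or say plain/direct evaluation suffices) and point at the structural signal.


Technique: the characteristic-root method — every coefficient is a fixed number and the forcing is zero — substitute r^f and read off the root equation.


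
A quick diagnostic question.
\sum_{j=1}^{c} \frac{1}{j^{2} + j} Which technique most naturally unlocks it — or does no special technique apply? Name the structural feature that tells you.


Verdict: telescoping — the summand \frac{1}{j^{2} + j} decomposes into fractions whose poles differ by an integer shift — the series collapses.


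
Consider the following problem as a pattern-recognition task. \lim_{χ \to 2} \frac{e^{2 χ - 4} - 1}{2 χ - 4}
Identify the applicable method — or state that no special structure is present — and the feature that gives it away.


Best approach: l'Hôpital's rule (0/0) — the 0/0 form at 2 is the signature situation for l'Hôpital's rule. Expanding numerator and denominator to first order gives the same value — the rule automates exactly that.


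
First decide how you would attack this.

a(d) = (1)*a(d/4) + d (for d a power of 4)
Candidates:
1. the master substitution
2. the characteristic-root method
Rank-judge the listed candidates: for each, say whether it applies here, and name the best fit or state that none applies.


Diagnosis: the master substitution — the argument shrinks by the factor 4, so measure the index on a logarithmic scale and the recursion becomes a shift.
- the master substitution — a fit — the right tool for this form.
- the characteristic-root method — the recursion divides its index rather than shifting it — outside the constant-shift family the root method covers.


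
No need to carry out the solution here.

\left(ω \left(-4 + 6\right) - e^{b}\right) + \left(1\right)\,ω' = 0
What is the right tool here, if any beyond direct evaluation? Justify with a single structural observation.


Verdict: a linear integrating factor — linear in the unknown with genuine forcing: multiply through by the exponential of the integrated coefficient and the left side closes into one derivative.


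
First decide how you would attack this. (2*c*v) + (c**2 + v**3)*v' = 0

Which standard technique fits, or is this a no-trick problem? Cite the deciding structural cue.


Technique: the exact-equation method — the mixed-partials test passes for 2*c*v and c**2 + v**3, so a potential function exists as presented.


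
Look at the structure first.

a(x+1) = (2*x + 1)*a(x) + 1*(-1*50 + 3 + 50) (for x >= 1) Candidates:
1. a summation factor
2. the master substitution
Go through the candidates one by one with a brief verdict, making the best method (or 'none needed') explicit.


Technique: a summation factor — with the index-dependent coefficient 2*x + 1, dividing by the cumulative product turns the left side into a pure difference.
- a summation factor — yes, a natural case for it.
- the master substitution — there is no divide-the-index recursive argument.


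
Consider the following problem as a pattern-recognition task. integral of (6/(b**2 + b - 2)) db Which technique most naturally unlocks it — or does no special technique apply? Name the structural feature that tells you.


Diagnosis: partial fractions — break b**2 + b - 2 into its roots and the integral splits into logarithm-sized bites.


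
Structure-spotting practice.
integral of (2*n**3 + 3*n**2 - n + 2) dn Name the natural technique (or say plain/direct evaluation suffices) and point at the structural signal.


Method: no special technique — scan for structure and find none: constant multiples of powers of n, integrate directly.


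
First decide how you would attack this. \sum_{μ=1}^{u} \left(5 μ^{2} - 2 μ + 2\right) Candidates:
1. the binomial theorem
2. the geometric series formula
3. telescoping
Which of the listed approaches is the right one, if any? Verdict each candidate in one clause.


Method: no special technique — constant-multiple powers of μ with no cancellation partners and no common ratio — use the standard power-sum formulas.
- the binomial theorem — the terms lack the binomial-coefficient-weighted complementary-power pattern of an expansion.
- the geometric series formula: consecutive terms are not related by a fixed multiplier.
- telescoping: neither a shifted-difference shape nor integer-spaced poles are present.


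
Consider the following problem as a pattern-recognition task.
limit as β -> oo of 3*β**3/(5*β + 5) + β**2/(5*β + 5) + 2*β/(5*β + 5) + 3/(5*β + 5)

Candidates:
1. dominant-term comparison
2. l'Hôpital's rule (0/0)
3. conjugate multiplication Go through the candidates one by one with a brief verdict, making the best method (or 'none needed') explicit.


Best approach: dominant-term comparison — divide through by the highest power of β; every lower-order term dies and the dominant terms decide the limit.
- dominant-term comparison: yes — fits the structure here.
- l'Hôpital's rule (0/0) — no 0/0 form appears: written as one quotient, top and bottom both grow without bound, and the ratio is decided by their leading terms.
- conjugate multiplication: there are no radicals in tension whose conjugate would simplify matters.


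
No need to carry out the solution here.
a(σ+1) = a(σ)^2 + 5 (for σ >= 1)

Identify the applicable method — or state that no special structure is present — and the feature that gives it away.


Verdict: no special technique — this one you iterate or analyze qualitatively: the nonlinearity defeats linear solution methods.


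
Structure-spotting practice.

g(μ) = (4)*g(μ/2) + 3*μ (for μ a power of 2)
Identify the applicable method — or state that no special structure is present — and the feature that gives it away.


Verdict: the master substitution — the recursive call is at index μ/2 rather than a shift, a divide-and-conquer shape — substituting μ = 2^m linearizes it.


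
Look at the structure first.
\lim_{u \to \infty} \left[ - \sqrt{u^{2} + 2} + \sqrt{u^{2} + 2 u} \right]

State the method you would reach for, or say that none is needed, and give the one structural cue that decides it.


Best approach: conjugate multiplication — the difference \sqrt{u^{2} + 2 u} - \sqrt{u^{2} + 2} is an ∞ − ∞ stalemate; its conjugate partner breaks the tie.


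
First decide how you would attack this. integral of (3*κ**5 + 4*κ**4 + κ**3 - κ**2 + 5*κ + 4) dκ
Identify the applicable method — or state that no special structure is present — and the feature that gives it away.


Best approach: no special technique — the integrand is a sum of constant multiples of powers of κ — integrate term by term.


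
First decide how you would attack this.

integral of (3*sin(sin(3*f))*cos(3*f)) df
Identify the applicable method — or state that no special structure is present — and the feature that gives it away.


Best approach: u-substitution — collected, the integrand has one factor that is, up to a constant, the derivative of an inner expression the rest depends on — substitute for that inner expression.


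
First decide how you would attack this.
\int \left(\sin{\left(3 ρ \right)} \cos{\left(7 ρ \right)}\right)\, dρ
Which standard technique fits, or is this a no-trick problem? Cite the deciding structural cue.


Diagnosis: a trigonometric identity — mixed-frequency products such as \sin{\left(3 ρ \right)} \cos{\left(7 ρ \right)} are designed for the product-to-sum formula.


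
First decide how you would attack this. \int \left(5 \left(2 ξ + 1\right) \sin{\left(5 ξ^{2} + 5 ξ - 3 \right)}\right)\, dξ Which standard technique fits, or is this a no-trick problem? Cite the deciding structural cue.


Diagnosis: u-substitution — viewed as a product, the integrand is a composition evaluated at 5 ξ^{2} + 5 ξ - 3 times (a constant multiple of) that inner expression's derivative, so u = 5 ξ^{2} + 5 ξ - 3 makes it elementary.


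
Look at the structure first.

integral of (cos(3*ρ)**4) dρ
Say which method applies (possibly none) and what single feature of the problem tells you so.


Diagnosis: a trigonometric identity — the even trigonometric power cos(3*ρ)**4 reduces by a double-angle identity before any integration is attempted.


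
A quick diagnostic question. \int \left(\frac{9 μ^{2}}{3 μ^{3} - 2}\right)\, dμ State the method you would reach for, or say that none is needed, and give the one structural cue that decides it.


Method: u-substitution — the only nontrivial dependence routes through 3 μ^{3} - 2, whose derivative supplies the leftover factor up to a constant multiple — u = 3 μ^{3} - 2 flattens it.


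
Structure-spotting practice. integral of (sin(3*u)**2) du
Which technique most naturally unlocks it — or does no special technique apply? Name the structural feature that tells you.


Technique: a trigonometric identity — even powers like sin(3*u)**2 never integrate directly; the half-angle identity lowers the degree first.


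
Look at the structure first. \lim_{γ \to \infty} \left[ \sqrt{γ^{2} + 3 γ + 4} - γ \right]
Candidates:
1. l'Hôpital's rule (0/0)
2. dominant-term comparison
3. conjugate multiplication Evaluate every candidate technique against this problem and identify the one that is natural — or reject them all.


Method: conjugate multiplication — the difference \sqrt{γ^{2} + 3 γ + 4} - γ is an ∞ − ∞ stalemate; its conjugate partner breaks the tie.
- l'Hôpital's rule (0/0) — no quotient structure at all: the clash is ∞ minus ∞, which rationalizing converts into a tractable ratio.
- dominant-term comparison — this is not a rational comparison of growth rates at infinity.
- conjugate multiplication — applicable, and directly so.


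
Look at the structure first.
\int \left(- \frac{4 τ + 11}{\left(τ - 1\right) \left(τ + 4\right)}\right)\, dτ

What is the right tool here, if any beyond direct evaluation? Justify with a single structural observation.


Verdict: partial fractions — a proper rational integrand whose denominator splits into simpler factors — decompose into partial fractions first.


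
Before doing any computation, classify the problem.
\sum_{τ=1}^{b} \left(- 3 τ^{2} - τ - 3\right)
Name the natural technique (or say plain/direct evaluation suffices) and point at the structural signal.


Best approach: no special technique — nothing telescopes and nothing is geometric; polynomial terms in τ sum term by term.


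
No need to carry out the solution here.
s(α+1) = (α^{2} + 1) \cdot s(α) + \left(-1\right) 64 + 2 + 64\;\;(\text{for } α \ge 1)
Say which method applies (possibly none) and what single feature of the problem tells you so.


Best approach: a summation factor — because the multiplier α^{2} + 1 is index-dependent, divide through by its running product and sum the resulting differences.
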